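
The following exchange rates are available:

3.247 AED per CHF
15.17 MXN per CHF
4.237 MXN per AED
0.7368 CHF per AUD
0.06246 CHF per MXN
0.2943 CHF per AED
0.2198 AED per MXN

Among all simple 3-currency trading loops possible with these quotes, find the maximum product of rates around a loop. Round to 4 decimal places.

AED→CHF→MXN→AED: 0.2943 × 15.17 × 0.2198 = 0.98130
AED→MXN→CHF→AED: 4.237 × 0.06246 × 3.247 = 0.85930
Maximum is AED→CHF→MXN→AED at 0.9813; no arbitrage — every cycle loses value.

0.9813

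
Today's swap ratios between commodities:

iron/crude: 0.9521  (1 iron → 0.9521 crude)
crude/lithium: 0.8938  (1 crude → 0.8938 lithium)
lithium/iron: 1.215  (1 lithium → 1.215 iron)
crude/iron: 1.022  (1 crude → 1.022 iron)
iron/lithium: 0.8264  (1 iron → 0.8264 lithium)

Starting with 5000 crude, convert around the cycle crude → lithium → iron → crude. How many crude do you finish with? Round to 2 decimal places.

5000 crude × 0.8938 = 4469 lithium
4469 lithium × 1.215 = 5429.835 iron
5429.835 iron × 0.9521 = 5169.7459035 crude

5169.75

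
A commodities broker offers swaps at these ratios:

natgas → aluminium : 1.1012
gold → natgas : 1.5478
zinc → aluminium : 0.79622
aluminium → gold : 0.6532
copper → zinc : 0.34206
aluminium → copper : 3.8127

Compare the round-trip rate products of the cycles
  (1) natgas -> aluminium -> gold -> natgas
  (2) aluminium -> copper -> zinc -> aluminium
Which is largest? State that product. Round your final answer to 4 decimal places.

(1) 1.1012 × 0.6532 × 1.5478 = 1.11334
(2) 3.8127 × 0.34206 × 0.79622 = 1.03841
Highest is cycle (1) at 1.1133 (>1, arbitrage).

1.1133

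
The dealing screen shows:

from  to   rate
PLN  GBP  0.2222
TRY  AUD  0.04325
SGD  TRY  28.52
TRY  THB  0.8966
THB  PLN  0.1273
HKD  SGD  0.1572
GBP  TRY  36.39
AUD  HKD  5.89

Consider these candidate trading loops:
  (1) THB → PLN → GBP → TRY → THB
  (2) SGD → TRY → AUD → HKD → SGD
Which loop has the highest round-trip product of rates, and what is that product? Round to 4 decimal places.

1.1421

(1) 0.1273 × 0.2222 × 36.39 × 0.8966 = 0.92290
(2) 28.52 × 0.04325 × 5.89 × 0.1572 = 1.14210
Highest is cycle (2) at 1.1421 (>1, arbitrage).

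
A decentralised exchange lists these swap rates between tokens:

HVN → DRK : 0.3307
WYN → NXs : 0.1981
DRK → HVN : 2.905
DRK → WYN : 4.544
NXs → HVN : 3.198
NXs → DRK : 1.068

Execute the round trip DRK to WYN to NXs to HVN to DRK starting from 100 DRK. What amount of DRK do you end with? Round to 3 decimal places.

95.200

100 DRK × 4.544 = 454.4 WYN
454.4 WYN × 0.1981 = 90.01664 NXs
90.01664 NXs × 3.198 = 287.87321472 HVN
287.87321472 HVN × 0.3307 = 95.199672107904 DRK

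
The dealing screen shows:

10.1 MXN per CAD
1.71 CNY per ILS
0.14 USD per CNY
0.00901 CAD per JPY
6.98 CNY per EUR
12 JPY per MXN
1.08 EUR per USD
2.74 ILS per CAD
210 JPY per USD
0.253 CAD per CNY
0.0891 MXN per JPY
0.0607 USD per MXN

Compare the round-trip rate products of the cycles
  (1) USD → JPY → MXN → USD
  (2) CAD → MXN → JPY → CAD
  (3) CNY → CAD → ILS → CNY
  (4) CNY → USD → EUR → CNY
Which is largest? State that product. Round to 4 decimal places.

1.1854

(1) 210 × 0.0891 × 0.0607 = 1.13576
(2) 10.1 × 12 × 0.00901 = 1.09201
(3) 0.253 × 2.74 × 1.71 = 1.18541
(4) 0.14 × 1.08 × 6.98 = 1.05538
Highest is cycle (3) at 1.1854 (>1, arbitrage).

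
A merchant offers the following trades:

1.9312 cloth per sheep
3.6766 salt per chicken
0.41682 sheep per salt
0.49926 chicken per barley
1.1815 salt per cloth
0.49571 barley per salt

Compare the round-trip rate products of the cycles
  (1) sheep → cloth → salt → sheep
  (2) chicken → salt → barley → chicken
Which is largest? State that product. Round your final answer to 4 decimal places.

(1) 1.9312 × 1.1815 × 0.41682 = 0.95106
(2) 3.6766 × 0.49571 × 0.49926 = 0.90992
Highest is cycle (1) at 0.9511 (≤1, no arbitrage).

0.9511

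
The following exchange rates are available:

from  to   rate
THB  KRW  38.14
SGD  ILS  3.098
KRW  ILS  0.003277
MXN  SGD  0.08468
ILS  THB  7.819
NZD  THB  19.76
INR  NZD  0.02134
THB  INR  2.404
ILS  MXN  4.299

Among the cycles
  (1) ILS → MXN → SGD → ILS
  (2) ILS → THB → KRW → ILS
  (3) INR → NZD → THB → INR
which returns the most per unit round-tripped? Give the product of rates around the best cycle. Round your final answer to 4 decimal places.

1.1278

(1) 4.299 × 0.08468 × 3.098 = 1.12779
(2) 7.819 × 38.14 × 0.003277 = 0.97726
(3) 0.02134 × 19.76 × 2.404 = 1.01371
Highest is cycle (1) at 1.1278 (>1, arbitrage).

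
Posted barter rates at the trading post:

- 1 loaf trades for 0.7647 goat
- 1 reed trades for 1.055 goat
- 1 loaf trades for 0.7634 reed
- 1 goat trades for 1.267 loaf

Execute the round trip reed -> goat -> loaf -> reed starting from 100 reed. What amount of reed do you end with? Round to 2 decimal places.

100 reed × 1.055 = 105.5 goat
105.5 goat × 1.267 = 133.6685 loaf
133.6685 loaf × 0.7634 = 102.0425329 reed

102.04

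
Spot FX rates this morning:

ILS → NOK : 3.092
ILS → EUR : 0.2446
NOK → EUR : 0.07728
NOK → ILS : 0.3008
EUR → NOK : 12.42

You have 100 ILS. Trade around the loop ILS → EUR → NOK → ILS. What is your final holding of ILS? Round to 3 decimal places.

91.381

100 ILS × 0.2446 = 24.46 EUR
24.46 EUR × 12.42 = 303.7932 NOK
303.7932 NOK × 0.3008 = 91.38099456 ILS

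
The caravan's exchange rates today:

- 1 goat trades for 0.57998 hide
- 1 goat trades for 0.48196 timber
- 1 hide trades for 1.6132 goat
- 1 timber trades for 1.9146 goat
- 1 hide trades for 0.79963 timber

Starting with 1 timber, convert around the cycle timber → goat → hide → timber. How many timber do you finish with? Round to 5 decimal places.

0.88793

1 timber × 1.9146 = 1.9146 goat
1.9146 goat × 0.57998 = 1.110429708 hide
1.110429708 hide × 0.79963 = 0.88793290740804 timber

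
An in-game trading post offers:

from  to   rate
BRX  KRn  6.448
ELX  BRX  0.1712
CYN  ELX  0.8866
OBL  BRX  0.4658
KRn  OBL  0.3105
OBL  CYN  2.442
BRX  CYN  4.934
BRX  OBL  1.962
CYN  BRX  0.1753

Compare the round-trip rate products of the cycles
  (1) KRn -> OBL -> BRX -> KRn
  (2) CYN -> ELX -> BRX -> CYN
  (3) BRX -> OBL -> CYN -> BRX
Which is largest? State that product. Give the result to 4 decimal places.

0.9326

(1) 0.3105 × 0.4658 × 6.448 = 0.93258
(2) 0.8866 × 0.1712 × 4.934 = 0.74891
(3) 1.962 × 2.442 × 0.1753 = 0.83990
Highest is cycle (1) at 0.9326 (≤1, no arbitrage).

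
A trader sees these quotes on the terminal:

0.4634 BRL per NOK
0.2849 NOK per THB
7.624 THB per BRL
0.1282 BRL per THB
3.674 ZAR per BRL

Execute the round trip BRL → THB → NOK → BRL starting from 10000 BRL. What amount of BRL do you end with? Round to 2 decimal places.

10000 BRL × 7.624 = 76240 THB
76240 THB × 0.2849 = 21720.776 NOK
21720.776 NOK × 0.4634 = 10065.4075984 BRL

10065.41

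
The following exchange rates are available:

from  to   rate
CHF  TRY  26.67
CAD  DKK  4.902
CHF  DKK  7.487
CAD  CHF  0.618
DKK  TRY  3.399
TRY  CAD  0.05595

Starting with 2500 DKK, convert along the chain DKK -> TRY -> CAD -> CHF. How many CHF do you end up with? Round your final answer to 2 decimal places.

2500 DKK × 3.399 = 8497.5 TRY
8497.5 TRY × 0.05595 = 475.435125 CAD
475.435125 CAD × 0.618 = 293.81890725 CHF

293.82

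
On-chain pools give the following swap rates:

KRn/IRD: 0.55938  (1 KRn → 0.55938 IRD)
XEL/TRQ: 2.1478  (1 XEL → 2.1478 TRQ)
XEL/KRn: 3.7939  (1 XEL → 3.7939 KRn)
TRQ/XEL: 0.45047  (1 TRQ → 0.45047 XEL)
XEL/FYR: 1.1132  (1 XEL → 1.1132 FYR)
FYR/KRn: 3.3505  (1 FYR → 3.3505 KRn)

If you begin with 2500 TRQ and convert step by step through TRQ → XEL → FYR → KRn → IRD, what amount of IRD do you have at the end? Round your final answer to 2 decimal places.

2349.61

2500 TRQ × 0.45047 = 1126.175 XEL
1126.175 XEL × 1.1132 = 1253.65801 FYR
1253.65801 FYR × 3.3505 = 4200.381162505 KRn
4200.381162505 KRn × 0.55938 = 2349.6092146820469 IRD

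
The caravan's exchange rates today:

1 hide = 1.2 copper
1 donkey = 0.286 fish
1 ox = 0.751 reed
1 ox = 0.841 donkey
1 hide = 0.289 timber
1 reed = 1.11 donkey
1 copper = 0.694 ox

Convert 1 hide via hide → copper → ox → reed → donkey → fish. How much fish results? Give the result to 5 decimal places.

1 hide × 1.2 = 1.2 copper
1.2 copper × 0.694 = 0.8328 ox
0.8328 ox × 0.751 = 0.6254328 reed
0.6254328 reed × 1.11 = 0.694230408 donkey
0.694230408 donkey × 0.286 = 0.198549896688 fish

0.19855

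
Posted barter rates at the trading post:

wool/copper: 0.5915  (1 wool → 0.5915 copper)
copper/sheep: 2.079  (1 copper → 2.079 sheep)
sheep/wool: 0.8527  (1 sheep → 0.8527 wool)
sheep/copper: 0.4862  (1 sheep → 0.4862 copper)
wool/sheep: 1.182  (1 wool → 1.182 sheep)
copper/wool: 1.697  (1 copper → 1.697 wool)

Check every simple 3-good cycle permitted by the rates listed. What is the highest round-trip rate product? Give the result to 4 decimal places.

1.0486

sheep→wool→copper→sheep: 0.8527 × 0.5915 × 2.079 = 1.04859
sheep→copper→wool→sheep: 0.4862 × 1.697 × 1.182 = 0.97525
Maximum is sheep→wool→copper→sheep at 1.0486; arbitrage exists.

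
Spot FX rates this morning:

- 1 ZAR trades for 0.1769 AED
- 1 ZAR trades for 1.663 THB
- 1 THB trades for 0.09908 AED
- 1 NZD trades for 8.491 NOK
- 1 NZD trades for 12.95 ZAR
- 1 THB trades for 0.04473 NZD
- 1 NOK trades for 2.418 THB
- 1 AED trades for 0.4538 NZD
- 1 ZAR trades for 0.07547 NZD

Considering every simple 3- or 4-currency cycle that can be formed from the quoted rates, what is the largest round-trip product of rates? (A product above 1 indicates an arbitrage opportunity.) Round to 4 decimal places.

1.0396

ZAR→AED→NZD→ZAR: 0.1769 × 0.4538 × 12.95 = 1.03959
ZAR→THB→AED→NZD→ZAR: 1.663 × 0.09908 × 0.4538 × 12.95 = 0.96831
ZAR→THB→NZD→ZAR: 1.663 × 0.04473 × 12.95 = 0.96330
NOK→THB→AED→NZD→NOK: 2.418 × 0.09908 × 0.4538 × 8.491 = 0.92314
NOK→THB→NZD→NOK: 2.418 × 0.04473 × 8.491 = 0.91836
Maximum is ZAR→AED→NZD→ZAR at 1.0396; arbitrage exists.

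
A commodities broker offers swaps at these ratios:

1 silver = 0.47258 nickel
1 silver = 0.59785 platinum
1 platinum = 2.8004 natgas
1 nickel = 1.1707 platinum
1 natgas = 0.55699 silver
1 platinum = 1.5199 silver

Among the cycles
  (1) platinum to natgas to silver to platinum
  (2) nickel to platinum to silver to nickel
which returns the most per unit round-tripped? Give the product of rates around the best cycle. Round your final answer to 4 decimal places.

(1) 2.8004 × 0.55699 × 0.59785 = 0.93252
(2) 1.1707 × 1.5199 × 0.47258 = 0.84088
Highest is cycle (1) at 0.9325 (≤1, no arbitrage).

0.9325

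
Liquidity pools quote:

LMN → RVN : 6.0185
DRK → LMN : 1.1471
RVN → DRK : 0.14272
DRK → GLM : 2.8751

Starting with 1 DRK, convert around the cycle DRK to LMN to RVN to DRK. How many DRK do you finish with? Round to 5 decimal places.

1 DRK × 1.1471 = 1.1471 LMN
1.1471 LMN × 6.0185 = 6.90382135 RVN
6.90382135 RVN × 0.14272 = 0.985313383072 DRK

0.98531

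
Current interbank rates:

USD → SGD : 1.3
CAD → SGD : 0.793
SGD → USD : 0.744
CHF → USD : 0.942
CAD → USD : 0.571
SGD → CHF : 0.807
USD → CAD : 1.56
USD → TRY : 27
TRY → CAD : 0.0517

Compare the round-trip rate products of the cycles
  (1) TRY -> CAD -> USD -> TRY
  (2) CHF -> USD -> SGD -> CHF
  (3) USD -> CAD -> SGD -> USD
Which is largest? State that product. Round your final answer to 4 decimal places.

0.9883

(1) 0.0517 × 0.571 × 27 = 0.79706
(2) 0.942 × 1.3 × 0.807 = 0.98825
(3) 1.56 × 0.793 × 0.744 = 0.92039
Highest is cycle (2) at 0.9883 (≤1, no arbitrage).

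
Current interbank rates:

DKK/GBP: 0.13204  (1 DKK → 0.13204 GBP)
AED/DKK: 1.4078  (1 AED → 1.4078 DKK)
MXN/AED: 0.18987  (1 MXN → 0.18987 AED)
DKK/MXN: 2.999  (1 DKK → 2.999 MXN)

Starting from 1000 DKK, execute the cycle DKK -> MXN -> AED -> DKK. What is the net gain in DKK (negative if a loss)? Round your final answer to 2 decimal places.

1000 DKK × 2.999 = 2999 MXN
2999 MXN × 0.18987 = 569.42013 AED
569.42013 AED × 1.4078 = 801.629659014 DKK
Net change: 801.629659014 − 1000 = -198.370340986 DKK

-198.37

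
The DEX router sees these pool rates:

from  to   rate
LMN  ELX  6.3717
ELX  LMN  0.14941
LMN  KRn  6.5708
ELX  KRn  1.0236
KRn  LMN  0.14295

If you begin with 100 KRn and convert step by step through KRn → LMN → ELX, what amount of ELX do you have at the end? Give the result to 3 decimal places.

100 KRn × 0.14295 = 14.295 LMN
14.295 LMN × 6.3717 = 91.0834515 ELX

91.083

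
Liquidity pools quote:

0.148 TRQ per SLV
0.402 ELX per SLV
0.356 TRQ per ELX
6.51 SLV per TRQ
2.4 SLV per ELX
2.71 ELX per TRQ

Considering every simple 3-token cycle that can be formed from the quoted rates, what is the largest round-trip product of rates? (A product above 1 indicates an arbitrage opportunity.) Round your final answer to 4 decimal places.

0.9626

ELX→SLV→TRQ→ELX: 2.4 × 0.148 × 2.71 = 0.96259
ELX→TRQ→SLV→ELX: 0.356 × 6.51 × 0.402 = 0.93166
Maximum is ELX→SLV→TRQ→ELX at 0.9626; no arbitrage — every cycle loses value.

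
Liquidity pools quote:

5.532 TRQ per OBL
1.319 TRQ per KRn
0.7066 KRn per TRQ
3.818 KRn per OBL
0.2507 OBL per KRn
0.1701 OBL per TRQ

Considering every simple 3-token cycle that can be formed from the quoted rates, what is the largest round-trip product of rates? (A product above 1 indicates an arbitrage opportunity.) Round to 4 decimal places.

0.9800

OBL→TRQ→KRn→OBL: 5.532 × 0.7066 × 0.2507 = 0.97996
OBL→KRn→TRQ→OBL: 3.818 × 1.319 × 0.1701 = 0.85661
Maximum is OBL→TRQ→KRn→OBL at 0.9800; no arbitrage — every cycle loses value.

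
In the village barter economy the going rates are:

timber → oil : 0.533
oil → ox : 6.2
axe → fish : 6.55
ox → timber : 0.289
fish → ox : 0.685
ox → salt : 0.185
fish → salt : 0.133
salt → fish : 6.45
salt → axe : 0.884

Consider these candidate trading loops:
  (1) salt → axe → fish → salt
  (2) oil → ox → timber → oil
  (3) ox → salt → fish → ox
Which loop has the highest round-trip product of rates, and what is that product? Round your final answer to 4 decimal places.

(1) 0.884 × 6.55 × 0.133 = 0.77010
(2) 6.2 × 0.289 × 0.533 = 0.95503
(3) 0.185 × 6.45 × 0.685 = 0.81738
Highest is cycle (2) at 0.9550 (≤1, no arbitrage).

0.9550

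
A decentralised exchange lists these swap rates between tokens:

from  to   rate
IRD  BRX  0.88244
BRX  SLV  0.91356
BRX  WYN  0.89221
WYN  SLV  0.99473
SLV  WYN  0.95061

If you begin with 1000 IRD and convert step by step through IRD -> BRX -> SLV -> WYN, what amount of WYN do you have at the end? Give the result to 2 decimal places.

1000 IRD × 0.88244 = 882.44 BRX
882.44 BRX × 0.91356 = 806.1618864 SLV
806.1618864 SLV × 0.95061 = 766.345550830704 WYN

766.35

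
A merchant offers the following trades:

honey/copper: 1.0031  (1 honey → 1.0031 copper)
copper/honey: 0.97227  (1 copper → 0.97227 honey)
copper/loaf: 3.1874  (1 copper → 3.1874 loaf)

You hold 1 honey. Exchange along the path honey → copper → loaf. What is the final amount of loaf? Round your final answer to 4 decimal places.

3.1973

1 honey × 1.0031 = 1.0031 copper
1.0031 copper × 3.1874 = 3.19728094 loaf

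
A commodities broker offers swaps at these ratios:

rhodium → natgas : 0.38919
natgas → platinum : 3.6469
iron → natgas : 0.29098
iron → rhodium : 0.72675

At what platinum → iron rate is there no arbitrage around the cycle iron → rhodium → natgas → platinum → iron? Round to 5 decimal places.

0.96946

Known legs of the cycle: 0.72675 × 0.38919 × 3.6469 = 1.03150317274425
For no arbitrage the full-cycle product must be 1, so the missing rate is 1 / 1.03150317274425 ≈ 0.9694590.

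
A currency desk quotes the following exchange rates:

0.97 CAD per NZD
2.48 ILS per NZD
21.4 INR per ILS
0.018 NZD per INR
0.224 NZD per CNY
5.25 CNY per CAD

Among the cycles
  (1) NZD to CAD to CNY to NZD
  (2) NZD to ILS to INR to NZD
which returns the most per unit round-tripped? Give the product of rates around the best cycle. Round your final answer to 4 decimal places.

1.1407

(1) 0.97 × 5.25 × 0.224 = 1.14072
(2) 2.48 × 21.4 × 0.018 = 0.95530
Highest is cycle (1) at 1.1407 (>1, arbitrage).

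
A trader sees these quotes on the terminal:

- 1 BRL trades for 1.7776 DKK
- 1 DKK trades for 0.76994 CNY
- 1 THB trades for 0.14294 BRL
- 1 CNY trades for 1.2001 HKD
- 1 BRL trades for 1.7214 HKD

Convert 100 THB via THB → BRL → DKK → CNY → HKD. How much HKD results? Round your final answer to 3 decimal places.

100 THB × 0.14294 = 14.294 BRL
14.294 BRL × 1.7776 = 25.4090144 DKK
25.4090144 DKK × 0.76994 = 19.563416547136 CNY
19.563416547136 CNY × 1.2001 = 23.4780561982179136 HKD

23.478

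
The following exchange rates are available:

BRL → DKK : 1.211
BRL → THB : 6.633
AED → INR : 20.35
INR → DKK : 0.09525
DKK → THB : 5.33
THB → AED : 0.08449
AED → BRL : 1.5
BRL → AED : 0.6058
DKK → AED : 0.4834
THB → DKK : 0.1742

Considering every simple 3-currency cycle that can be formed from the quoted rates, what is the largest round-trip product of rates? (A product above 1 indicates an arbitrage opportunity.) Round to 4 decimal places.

INR→DKK→AED→INR: 0.09525 × 0.4834 × 20.35 = 0.93699
BRL→DKK→AED→BRL: 1.211 × 0.4834 × 1.5 = 0.87810
THB→AED→BRL→THB: 0.08449 × 1.5 × 6.633 = 0.84063
Maximum is INR→DKK→AED→INR at 0.9370; no arbitrage — every cycle loses value.

0.9370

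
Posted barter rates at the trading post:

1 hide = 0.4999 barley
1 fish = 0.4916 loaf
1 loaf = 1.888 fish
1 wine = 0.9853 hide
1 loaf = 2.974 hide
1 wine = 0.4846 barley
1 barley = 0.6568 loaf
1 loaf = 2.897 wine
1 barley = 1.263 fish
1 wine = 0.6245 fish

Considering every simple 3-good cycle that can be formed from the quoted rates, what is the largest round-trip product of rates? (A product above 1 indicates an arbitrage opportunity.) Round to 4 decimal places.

loaf→hide→barley→loaf: 2.974 × 0.4999 × 0.6568 = 0.97647
loaf→wine→barley→loaf: 2.897 × 0.4846 × 0.6568 = 0.92207
loaf→wine→fish→loaf: 2.897 × 0.6245 × 0.4916 = 0.88939
Maximum is loaf→hide→barley→loaf at 0.9765; no arbitrage — every cycle loses value.

0.9765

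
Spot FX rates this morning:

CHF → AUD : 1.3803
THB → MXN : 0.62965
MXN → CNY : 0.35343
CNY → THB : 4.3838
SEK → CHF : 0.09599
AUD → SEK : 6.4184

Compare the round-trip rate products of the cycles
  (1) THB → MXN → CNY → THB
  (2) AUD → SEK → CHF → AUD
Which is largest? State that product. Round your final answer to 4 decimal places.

0.9756

(1) 0.62965 × 0.35343 × 4.3838 = 0.97556
(2) 6.4184 × 0.09599 × 1.3803 = 0.85041
Highest is cycle (1) at 0.9756 (≤1, no arbitrage).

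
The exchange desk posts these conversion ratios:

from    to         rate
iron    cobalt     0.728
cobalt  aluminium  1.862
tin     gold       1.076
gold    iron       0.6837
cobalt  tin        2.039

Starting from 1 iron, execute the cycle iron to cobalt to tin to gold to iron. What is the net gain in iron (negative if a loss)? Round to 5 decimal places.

1 iron × 0.728 = 0.728 cobalt
0.728 cobalt × 2.039 = 1.484392 tin
1.484392 tin × 1.076 = 1.597205792 gold
1.597205792 gold × 0.6837 = 1.0920095999904 iron
Net change: 1.0920095999904 − 1 = 0.0920095999904 iron

0.09201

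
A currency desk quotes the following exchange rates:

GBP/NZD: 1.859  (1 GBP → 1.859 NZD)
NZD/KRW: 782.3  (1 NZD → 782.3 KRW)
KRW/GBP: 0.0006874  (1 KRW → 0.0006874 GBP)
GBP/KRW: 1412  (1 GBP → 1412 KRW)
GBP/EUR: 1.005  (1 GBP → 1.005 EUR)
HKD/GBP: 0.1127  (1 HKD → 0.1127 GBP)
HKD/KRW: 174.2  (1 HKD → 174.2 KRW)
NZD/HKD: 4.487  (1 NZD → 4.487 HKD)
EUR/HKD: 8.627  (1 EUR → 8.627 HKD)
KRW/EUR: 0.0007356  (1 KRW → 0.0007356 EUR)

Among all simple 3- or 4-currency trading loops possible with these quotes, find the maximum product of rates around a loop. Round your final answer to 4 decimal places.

KRW→EUR→HKD→KRW: 0.0007356 × 8.627 × 174.2 = 1.10548
KRW→GBP→EUR→HKD→KRW: 0.0006874 × 1.005 × 8.627 × 174.2 = 1.03821
KRW→EUR→HKD→GBP→KRW: 0.0007356 × 8.627 × 0.1127 × 1412 = 1.00986
NZD→KRW→GBP→NZD: 782.3 × 0.0006874 × 1.859 = 0.99968
NZD→HKD→KRW→GBP→NZD: 4.487 × 174.2 × 0.0006874 × 1.859 = 0.99883
GBP→EUR→HKD→GBP: 1.005 × 8.627 × 0.1127 = 0.97712
NZD→HKD→GBP→NZD: 4.487 × 0.1127 × 1.859 = 0.94007
Maximum is KRW→EUR→HKD→KRW at 1.1055; arbitrage exists.

1.1055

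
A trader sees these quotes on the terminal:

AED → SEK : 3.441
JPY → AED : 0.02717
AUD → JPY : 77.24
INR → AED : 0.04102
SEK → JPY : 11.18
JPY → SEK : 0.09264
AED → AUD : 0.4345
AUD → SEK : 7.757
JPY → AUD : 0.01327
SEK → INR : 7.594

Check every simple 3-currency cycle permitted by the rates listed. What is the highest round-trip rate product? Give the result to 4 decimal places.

JPY→AUD→SEK→JPY: 0.01327 × 7.757 × 11.18 = 1.15082
INR→AED→SEK→INR: 0.04102 × 3.441 × 7.594 = 1.07189
AED→SEK→JPY→AED: 3.441 × 11.18 × 0.02717 = 1.04524
AED→AUD→JPY→AED: 0.4345 × 77.24 × 0.02717 = 0.91185
Maximum is JPY→AUD→SEK→JPY at 1.1508; arbitrage exists.

1.1508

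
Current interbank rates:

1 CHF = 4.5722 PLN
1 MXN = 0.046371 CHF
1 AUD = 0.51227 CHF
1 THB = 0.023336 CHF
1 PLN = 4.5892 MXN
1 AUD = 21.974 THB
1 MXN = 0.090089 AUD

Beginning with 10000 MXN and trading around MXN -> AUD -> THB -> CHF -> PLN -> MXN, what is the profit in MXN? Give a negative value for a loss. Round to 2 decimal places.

-306.75

10000 MXN × 0.090089 = 900.89 AUD
900.89 AUD × 21.974 = 19796.15686 THB
19796.15686 THB × 0.023336 = 461.96311648496 CHF
461.96311648496 CHF × 4.5722 = 2112.187761192534112 PLN
2112.187761192534112 PLN × 4.5892 = 9693.2520736647775467904 MXN
Net change: 9693.2520736647775467904 − 10000 = -306.7479263352224532096 MXN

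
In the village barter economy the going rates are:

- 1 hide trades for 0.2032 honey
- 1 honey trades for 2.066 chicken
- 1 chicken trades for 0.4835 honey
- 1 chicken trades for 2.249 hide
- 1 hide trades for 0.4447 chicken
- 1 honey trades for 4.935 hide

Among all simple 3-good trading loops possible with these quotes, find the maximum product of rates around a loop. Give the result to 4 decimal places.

1.0611

honey→hide→chicken→honey: 4.935 × 0.4447 × 0.4835 = 1.06109
honey→chicken→hide→honey: 2.066 × 2.249 × 0.2032 = 0.94416
Maximum is honey→hide→chicken→honey at 1.0611; arbitrage exists.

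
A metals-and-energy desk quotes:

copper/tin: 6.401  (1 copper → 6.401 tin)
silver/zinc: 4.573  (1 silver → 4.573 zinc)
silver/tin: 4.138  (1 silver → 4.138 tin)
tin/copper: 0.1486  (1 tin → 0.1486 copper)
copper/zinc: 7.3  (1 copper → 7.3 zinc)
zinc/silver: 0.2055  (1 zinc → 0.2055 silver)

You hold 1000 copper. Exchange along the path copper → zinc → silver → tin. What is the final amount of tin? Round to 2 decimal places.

1000 copper × 7.3 = 7300 zinc
7300 zinc × 0.2055 = 1500.15 silver
1500.15 silver × 4.138 = 6207.6207 tin

6207.62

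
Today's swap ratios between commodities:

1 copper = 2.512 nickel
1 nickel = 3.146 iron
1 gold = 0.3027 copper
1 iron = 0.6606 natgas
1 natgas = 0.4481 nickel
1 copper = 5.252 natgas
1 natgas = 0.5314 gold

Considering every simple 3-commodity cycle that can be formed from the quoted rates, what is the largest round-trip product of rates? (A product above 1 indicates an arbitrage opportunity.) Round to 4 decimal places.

0.9313

iron→natgas→nickel→iron: 0.6606 × 0.4481 × 3.146 = 0.93126
natgas→gold→copper→natgas: 0.5314 × 0.3027 × 5.252 = 0.84481
Maximum is iron→natgas→nickel→iron at 0.9313; no arbitrage — every cycle loses value.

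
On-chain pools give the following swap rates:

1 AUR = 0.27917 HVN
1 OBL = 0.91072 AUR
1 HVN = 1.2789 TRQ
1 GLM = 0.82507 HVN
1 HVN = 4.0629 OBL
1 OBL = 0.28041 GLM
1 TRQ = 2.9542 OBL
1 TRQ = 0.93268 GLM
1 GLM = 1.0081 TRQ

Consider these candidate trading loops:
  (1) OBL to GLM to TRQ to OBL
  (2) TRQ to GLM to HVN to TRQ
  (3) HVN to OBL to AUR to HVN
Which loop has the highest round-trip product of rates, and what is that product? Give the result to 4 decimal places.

(1) 0.28041 × 1.0081 × 2.9542 = 0.83510
(2) 0.93268 × 0.82507 × 1.2789 = 0.98415
(3) 4.0629 × 0.91072 × 0.27917 = 1.03297
Highest is cycle (3) at 1.0330 (>1, arbitrage).

1.0330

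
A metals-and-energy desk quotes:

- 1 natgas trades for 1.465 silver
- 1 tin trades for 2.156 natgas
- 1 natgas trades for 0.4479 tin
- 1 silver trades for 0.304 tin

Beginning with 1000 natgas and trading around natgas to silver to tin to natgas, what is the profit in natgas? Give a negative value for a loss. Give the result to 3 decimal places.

-39.804

1000 natgas × 1.465 = 1465 silver
1465 silver × 0.304 = 445.36 tin
445.36 tin × 2.156 = 960.19616 natgas
Net change: 960.19616 − 1000 = -39.80384 natgas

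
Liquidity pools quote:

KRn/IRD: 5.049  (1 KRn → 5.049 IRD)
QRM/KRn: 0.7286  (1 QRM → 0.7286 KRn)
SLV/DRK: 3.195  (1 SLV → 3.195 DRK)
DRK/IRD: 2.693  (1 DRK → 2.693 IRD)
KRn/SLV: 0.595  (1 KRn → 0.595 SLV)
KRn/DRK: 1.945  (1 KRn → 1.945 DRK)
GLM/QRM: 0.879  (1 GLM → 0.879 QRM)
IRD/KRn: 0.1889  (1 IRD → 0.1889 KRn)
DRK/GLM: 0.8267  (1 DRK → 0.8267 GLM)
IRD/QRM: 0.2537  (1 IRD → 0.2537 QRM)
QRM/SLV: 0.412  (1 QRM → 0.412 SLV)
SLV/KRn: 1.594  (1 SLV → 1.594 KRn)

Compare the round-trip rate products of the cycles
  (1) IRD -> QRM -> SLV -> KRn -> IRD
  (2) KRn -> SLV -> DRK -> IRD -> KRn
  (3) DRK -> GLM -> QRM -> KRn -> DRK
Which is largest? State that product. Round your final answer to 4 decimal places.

1.0298

(1) 0.2537 × 0.412 × 1.594 × 5.049 = 0.84122
(2) 0.595 × 3.195 × 2.693 × 0.1889 = 0.96707
(3) 0.8267 × 0.879 × 0.7286 × 1.945 = 1.02978
Highest is cycle (3) at 1.0298 (>1, arbitrage).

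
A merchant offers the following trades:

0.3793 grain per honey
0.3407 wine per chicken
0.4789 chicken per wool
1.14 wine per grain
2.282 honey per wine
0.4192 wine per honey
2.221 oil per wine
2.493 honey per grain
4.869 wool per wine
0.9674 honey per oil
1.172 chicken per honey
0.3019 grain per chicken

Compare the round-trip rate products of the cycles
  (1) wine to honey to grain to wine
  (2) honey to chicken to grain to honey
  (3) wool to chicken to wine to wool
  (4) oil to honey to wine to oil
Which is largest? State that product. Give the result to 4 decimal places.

0.9867

(1) 2.282 × 0.3793 × 1.14 = 0.98674
(2) 1.172 × 0.3019 × 2.493 = 0.88209
(3) 0.4789 × 0.3407 × 4.869 = 0.79443
(4) 0.9674 × 0.4192 × 2.221 = 0.90069
Highest is cycle (1) at 0.9867 (≤1, no arbitrage).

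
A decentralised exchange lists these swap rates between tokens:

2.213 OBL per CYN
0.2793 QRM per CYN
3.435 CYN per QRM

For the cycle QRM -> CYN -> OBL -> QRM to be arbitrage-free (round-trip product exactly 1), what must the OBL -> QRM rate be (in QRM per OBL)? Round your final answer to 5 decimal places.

Known legs of the cycle: 3.435 × 2.213 = 7.601655
For no arbitrage the full-cycle product must be 1, so the missing rate is 1 / 7.601655 ≈ 0.1315503.

0.13155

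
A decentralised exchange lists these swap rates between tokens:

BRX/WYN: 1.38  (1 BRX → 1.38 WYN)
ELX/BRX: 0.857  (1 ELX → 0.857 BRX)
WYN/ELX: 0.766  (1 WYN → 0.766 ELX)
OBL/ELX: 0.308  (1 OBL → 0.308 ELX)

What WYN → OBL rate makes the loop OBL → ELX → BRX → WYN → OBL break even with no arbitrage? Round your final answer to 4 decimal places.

2.7453

Known legs of the cycle: 0.308 × 0.857 × 1.38 = 0.36425928
For no arbitrage the full-cycle product must be 1, so the missing rate is 1 / 0.36425928 ≈ 2.745297.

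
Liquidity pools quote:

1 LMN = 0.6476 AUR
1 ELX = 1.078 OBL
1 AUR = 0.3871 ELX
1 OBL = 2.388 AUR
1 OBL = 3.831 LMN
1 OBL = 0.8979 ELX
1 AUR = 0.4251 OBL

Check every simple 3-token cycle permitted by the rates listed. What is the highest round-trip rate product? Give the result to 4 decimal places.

AUR→OBL→LMN→AUR: 0.4251 × 3.831 × 0.6476 = 1.05465
ELX→OBL→AUR→ELX: 1.078 × 2.388 × 0.3871 = 0.99650
Maximum is AUR→OBL→LMN→AUR at 1.0547; arbitrage exists.

1.0547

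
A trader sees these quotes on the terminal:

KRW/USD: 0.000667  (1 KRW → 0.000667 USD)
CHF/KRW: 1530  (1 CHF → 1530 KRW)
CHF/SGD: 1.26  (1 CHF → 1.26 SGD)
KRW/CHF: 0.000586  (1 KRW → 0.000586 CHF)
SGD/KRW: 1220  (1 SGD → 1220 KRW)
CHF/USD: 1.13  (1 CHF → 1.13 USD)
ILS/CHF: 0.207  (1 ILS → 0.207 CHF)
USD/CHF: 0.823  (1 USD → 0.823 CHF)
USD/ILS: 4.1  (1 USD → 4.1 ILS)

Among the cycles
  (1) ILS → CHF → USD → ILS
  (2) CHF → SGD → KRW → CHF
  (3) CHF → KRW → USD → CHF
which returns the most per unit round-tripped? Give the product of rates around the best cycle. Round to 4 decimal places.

(1) 0.207 × 1.13 × 4.1 = 0.95903
(2) 1.26 × 1220 × 0.000586 = 0.90080
(3) 1530 × 0.000667 × 0.823 = 0.83988
Highest is cycle (1) at 0.9590 (≤1, no arbitrage).

0.9590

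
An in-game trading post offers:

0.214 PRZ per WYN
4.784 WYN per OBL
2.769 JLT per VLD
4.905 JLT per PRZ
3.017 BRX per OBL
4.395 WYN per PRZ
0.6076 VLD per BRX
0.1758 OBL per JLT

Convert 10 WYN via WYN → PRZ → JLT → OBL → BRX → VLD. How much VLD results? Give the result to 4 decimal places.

3.3827

10 WYN × 0.214 = 2.14 PRZ
2.14 PRZ × 4.905 = 10.4967 JLT
10.4967 JLT × 0.1758 = 1.84531986 OBL
1.84531986 OBL × 3.017 = 5.56733001762 BRX
5.56733001762 BRX × 0.6076 = 3.382709718705912 VLD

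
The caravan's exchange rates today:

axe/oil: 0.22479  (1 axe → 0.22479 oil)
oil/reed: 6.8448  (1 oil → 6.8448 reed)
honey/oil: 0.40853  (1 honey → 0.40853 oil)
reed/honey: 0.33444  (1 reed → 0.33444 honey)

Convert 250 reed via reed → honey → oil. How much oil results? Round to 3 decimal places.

250 reed × 0.33444 = 83.61 honey
83.61 honey × 0.40853 = 34.1571933 oil

34.157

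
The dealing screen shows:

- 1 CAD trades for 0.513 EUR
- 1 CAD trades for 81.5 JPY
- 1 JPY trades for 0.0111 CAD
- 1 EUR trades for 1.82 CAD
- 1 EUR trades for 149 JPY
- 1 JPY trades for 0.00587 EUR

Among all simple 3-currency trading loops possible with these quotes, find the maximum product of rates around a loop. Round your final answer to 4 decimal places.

0.8707

CAD→JPY→EUR→CAD: 81.5 × 0.00587 × 1.82 = 0.87070
CAD→EUR→JPY→CAD: 0.513 × 149 × 0.0111 = 0.84845
Maximum is CAD→JPY→EUR→CAD at 0.8707; no arbitrage — every cycle loses value.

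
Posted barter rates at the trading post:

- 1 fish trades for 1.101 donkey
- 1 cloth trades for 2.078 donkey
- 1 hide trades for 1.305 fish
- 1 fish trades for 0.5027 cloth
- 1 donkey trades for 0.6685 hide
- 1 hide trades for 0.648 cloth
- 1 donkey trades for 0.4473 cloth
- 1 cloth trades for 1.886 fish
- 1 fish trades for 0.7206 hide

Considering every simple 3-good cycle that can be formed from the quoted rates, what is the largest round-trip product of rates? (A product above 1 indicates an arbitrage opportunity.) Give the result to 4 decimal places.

0.9605

donkey→hide→fish→donkey: 0.6685 × 1.305 × 1.101 = 0.96050
cloth→fish→donkey→cloth: 1.886 × 1.101 × 0.4473 = 0.92881
cloth→donkey→hide→cloth: 2.078 × 0.6685 × 0.648 = 0.90016
cloth→fish→hide→cloth: 1.886 × 0.7206 × 0.648 = 0.88067
Maximum is donkey→hide→fish→donkey at 0.9605; no arbitrage — every cycle loses value.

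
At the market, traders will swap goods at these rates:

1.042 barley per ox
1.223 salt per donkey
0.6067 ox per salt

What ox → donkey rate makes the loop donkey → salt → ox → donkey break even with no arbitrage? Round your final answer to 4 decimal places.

1.3477

Known legs of the cycle: 1.223 × 0.6067 = 0.7419941
For no arbitrage the full-cycle product must be 1, so the missing rate is 1 / 0.7419941 ≈ 1.347720.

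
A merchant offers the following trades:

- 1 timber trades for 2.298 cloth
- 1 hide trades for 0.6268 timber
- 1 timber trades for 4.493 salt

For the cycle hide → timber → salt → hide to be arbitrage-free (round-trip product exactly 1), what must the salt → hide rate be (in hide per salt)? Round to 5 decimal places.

Known legs of the cycle: 0.6268 × 4.493 = 2.8162124
For no arbitrage the full-cycle product must be 1, so the missing rate is 1 / 2.8162124 ≈ 0.3550869.

0.35509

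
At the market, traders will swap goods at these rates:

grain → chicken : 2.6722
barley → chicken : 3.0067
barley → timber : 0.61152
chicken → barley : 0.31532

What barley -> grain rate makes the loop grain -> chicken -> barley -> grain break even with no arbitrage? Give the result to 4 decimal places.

1.1868

Known legs of the cycle: 2.6722 × 0.31532 = 0.842598104
For no arbitrage the full-cycle product must be 1, so the missing rate is 1 / 0.842598104 ≈ 1.186805.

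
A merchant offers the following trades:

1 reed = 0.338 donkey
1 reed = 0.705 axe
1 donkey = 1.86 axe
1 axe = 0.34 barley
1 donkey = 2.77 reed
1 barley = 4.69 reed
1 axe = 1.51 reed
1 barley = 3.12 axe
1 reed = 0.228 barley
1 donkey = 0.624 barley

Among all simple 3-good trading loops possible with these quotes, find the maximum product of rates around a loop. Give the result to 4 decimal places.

1.1242

axe→barley→reed→axe: 0.34 × 4.69 × 0.705 = 1.12419
axe→reed→barley→axe: 1.51 × 0.228 × 3.12 = 1.07415
barley→reed→donkey→barley: 4.69 × 0.338 × 0.624 = 0.98918
axe→reed→donkey→axe: 1.51 × 0.338 × 1.86 = 0.94931
Maximum is axe→barley→reed→axe at 1.1242; arbitrage exists.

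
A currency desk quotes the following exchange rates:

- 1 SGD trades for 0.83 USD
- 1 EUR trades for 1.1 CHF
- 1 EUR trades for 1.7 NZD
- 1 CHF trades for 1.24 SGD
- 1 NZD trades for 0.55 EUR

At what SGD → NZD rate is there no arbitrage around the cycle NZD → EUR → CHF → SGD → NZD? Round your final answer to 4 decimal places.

1.3330

Known legs of the cycle: 0.55 × 1.1 × 1.24 = 0.7502
For no arbitrage the full-cycle product must be 1, so the missing rate is 1 / 0.7502 ≈ 1.332978.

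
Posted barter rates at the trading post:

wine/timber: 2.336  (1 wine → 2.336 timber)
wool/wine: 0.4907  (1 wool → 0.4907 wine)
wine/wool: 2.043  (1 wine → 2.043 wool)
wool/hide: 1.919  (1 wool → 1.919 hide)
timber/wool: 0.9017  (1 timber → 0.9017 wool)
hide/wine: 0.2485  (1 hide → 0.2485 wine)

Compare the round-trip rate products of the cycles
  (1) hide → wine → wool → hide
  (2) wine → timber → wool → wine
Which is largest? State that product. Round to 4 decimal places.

(1) 0.2485 × 2.043 × 1.919 = 0.97425
(2) 2.336 × 0.9017 × 0.4907 = 1.03360
Highest is cycle (2) at 1.0336 (>1, arbitrage).

1.0336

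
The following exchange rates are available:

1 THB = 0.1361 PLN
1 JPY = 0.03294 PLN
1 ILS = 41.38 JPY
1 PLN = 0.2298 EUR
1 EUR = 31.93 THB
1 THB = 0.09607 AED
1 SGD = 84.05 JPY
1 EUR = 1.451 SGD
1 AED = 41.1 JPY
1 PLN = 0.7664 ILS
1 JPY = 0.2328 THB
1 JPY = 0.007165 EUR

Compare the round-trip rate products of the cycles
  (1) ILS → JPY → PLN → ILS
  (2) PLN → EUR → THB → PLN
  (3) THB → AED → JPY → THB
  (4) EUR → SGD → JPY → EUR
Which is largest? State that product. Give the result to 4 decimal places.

(1) 41.38 × 0.03294 × 0.7664 = 1.04465
(2) 0.2298 × 31.93 × 0.1361 = 0.99864
(3) 0.09607 × 41.1 × 0.2328 = 0.91921
(4) 1.451 × 84.05 × 0.007165 = 0.87382
Highest is cycle (1) at 1.0446 (>1, arbitrage).

1.0446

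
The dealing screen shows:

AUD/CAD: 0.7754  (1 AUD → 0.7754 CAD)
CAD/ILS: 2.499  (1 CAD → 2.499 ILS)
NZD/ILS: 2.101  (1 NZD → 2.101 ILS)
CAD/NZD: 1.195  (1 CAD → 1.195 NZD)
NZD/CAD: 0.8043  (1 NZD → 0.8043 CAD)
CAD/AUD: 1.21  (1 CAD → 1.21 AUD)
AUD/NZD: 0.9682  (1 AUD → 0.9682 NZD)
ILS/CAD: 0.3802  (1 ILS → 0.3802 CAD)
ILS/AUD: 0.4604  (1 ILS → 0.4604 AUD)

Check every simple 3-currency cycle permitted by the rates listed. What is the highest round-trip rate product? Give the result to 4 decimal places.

0.9546

NZD→ILS→CAD→NZD: 2.101 × 0.3802 × 1.195 = 0.95457
AUD→NZD→CAD→AUD: 0.9682 × 0.8043 × 1.21 = 0.94226
AUD→NZD→ILS→AUD: 0.9682 × 2.101 × 0.4604 = 0.93654
AUD→CAD→ILS→AUD: 0.7754 × 2.499 × 0.4604 = 0.89213
Maximum is NZD→ILS→CAD→NZD at 0.9546; no arbitrage — every cycle loses value.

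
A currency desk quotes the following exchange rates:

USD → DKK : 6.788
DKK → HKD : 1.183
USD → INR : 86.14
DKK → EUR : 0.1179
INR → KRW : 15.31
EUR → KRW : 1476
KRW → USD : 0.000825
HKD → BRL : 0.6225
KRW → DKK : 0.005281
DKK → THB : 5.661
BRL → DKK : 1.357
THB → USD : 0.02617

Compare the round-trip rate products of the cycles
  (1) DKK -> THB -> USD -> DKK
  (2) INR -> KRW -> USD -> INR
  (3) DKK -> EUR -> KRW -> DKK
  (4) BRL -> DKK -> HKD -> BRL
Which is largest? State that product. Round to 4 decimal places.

(1) 5.661 × 0.02617 × 6.788 = 1.00563
(2) 15.31 × 0.000825 × 86.14 = 1.08801
(3) 0.1179 × 1476 × 0.005281 = 0.91900
(4) 1.357 × 1.183 × 0.6225 = 0.99932
Highest is cycle (2) at 1.0880 (>1, arbitrage).

1.0880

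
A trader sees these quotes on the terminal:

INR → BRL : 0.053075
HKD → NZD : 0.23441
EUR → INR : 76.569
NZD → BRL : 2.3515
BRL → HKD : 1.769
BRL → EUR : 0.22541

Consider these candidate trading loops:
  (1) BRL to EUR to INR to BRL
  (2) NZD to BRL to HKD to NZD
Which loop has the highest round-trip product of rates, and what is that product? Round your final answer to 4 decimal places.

(1) 0.22541 × 76.569 × 0.053075 = 0.91604
(2) 2.3515 × 1.769 × 0.23441 = 0.97510
Highest is cycle (2) at 0.9751 (≤1, no arbitrage).

0.9751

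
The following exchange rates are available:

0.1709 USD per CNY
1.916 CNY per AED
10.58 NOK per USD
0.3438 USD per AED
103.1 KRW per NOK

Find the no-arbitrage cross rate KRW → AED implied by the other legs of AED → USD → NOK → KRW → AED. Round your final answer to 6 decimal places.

0.002667

Known legs of the cycle: 0.3438 × 10.58 × 103.1 = 375.0163524
For no arbitrage the full-cycle product must be 1, so the missing rate is 1 / 375.0163524 ≈ 0.00266655.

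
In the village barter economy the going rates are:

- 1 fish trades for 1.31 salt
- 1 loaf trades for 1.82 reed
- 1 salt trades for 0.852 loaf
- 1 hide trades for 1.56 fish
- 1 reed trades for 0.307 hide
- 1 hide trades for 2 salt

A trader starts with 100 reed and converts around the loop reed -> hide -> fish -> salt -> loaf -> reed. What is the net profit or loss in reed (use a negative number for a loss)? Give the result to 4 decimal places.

-2.7151

100 reed × 0.307 = 30.7 hide
30.7 hide × 1.56 = 47.892 fish
47.892 fish × 1.31 = 62.73852 salt
62.73852 salt × 0.852 = 53.45321904 loaf
53.45321904 loaf × 1.82 = 97.2848586528 reed
Net change: 97.2848586528 − 100 = -2.7151413472 reed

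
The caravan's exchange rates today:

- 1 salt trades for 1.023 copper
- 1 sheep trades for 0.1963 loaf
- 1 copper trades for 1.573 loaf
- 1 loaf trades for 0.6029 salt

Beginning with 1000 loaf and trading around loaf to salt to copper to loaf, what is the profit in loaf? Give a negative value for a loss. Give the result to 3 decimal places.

-29.826

1000 loaf × 0.6029 = 602.9 salt
602.9 salt × 1.023 = 616.7667 copper
616.7667 copper × 1.573 = 970.1740191 loaf
Net change: 970.1740191 − 1000 = -29.8259809 loaf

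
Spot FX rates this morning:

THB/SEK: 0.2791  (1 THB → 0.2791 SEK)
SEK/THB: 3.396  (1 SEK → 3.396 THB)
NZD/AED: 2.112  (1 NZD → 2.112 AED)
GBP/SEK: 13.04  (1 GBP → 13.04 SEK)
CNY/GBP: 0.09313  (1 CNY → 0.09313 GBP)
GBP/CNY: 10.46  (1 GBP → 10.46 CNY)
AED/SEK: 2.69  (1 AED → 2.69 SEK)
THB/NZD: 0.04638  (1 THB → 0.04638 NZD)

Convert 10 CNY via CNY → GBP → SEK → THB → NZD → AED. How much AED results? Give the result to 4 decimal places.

4.0398

10 CNY × 0.09313 = 0.9313 GBP
0.9313 GBP × 13.04 = 12.144152 SEK
12.144152 SEK × 3.396 = 41.241540192 THB
41.241540192 THB × 0.04638 = 1.91278263410496 NZD
1.91278263410496 NZD × 2.112 = 4.03979692322967552 AED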